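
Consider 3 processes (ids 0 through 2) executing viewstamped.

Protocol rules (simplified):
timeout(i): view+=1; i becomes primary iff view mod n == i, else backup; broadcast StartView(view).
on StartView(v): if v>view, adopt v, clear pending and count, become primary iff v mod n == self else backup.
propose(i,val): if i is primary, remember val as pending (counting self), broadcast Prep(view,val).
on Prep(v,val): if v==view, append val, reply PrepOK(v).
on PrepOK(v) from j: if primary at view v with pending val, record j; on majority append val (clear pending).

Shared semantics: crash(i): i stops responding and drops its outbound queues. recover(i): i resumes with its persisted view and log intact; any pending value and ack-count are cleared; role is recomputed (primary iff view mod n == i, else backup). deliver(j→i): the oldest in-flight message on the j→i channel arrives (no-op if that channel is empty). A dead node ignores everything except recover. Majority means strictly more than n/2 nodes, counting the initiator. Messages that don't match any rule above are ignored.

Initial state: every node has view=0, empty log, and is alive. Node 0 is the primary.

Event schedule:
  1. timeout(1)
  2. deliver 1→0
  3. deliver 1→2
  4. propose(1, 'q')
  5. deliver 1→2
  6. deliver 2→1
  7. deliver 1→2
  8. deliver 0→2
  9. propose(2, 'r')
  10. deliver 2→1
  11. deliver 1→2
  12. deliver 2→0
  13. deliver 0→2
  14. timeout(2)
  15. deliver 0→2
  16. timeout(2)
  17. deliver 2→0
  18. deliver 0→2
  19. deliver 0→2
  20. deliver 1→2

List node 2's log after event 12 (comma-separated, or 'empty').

step 1 timeout(1): 1={prim,v=1,log=-}
step 2 deliver 1→0: 0={back,v=1,log=-}
step 3 deliver 1→2: 2={back,v=1,log=-}
step 4 propose(1,'q'): —
step 5 deliver 1→2: 2={back,v=1,log=q}
step 6 deliver 2→1: 1={prim,v=1,log=q}
step 7 deliver 1→2: —
step 8 deliver 0→2: —
step 9 propose(2,'r'): —
step 10 deliver 2→1: —
step 11 deliver 1→2: —
step 12 deliver 2→0: —

q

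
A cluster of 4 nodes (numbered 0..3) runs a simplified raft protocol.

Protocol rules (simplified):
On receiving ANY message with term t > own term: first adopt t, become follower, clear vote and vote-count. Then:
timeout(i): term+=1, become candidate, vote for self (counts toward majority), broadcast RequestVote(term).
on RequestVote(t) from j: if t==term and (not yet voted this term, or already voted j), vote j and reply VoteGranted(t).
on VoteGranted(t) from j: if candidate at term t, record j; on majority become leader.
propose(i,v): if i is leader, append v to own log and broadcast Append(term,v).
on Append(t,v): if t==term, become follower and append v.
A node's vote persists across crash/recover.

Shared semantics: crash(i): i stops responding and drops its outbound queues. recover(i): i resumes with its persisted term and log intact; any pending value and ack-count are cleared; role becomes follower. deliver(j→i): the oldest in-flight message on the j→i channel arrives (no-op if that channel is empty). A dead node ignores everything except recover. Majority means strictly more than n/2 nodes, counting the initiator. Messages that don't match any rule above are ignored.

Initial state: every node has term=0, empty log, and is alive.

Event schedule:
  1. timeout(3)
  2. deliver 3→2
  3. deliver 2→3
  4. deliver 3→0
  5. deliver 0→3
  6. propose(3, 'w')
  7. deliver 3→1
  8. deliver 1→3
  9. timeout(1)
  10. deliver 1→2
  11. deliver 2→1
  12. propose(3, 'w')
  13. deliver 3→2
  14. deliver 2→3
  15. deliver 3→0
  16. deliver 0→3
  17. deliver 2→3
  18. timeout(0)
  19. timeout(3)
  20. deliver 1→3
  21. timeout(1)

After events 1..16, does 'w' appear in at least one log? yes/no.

after 1 — timeout(3): n3:cand/t1/[-]
after 2 — deliver 3→2: n2:foll/t1/[-]
after 3 — deliver 2→3: ·
after 4 — deliver 3→0: n0:foll/t1/[-]
after 5 — deliver 0→3: n3:lead/t1/[-]
after 6 — propose(3,'w'): n3:lead/t1/[w]
after 7 — deliver 3→1: n1:foll/t1/[-]
after 8 — deliver 1→3: ·
after 9 — timeout(1): n1:cand/t2/[-]
after 10 — deliver 1→2: n2:foll/t2/[-]
after 11 — deliver 2→1: ·
after 12 — propose(3,'w'): n3:lead/t1/[w,w]
after 13 — deliver 3→2: ·
after 14 — deliver 2→3: ·
after 15 — deliver 3→0: n0:foll/t1/[w]
after 16 — deliver 0→3: ·

yes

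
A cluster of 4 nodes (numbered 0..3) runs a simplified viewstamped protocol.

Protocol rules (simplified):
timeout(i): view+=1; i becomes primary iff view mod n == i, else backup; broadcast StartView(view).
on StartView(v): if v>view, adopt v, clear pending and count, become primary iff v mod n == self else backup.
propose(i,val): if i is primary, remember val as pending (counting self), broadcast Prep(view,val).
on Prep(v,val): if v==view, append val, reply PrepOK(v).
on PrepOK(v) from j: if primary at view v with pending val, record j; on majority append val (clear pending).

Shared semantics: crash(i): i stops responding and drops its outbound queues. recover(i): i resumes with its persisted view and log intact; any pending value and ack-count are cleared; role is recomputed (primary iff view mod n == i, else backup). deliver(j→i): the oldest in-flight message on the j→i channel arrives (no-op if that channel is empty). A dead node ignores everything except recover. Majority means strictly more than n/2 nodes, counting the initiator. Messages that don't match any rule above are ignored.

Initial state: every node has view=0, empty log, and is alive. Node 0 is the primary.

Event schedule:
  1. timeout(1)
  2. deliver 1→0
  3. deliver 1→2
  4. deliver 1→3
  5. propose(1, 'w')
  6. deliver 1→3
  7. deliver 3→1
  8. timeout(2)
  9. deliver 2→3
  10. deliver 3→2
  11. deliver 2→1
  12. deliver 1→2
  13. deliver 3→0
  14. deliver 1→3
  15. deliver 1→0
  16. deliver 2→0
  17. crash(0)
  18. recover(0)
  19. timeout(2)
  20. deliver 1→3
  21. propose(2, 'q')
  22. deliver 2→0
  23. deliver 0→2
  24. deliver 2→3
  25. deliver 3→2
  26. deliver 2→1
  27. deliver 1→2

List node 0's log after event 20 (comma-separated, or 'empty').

w

e1 timeout(1): 1[prim,v=1,-]
e2 deliver 1→0: 0[back,v=1,-]
e3 deliver 1→2: 2[back,v=1,-]
e4 deliver 1→3: 3[back,v=1,-]
e5 propose(1,'w'): ·
e6 deliver 1→3: 3[back,v=1,w]
e7 deliver 3→1: ·
e8 timeout(2): 2[prim,v=2,-]
e9 deliver 2→3: 3[back,v=2,w]
e10 deliver 3→2: ·
e11 deliver 2→1: 1[back,v=2,-]
e12 deliver 1→2: ·
e13 deliver 3→0: ·
e14 deliver 1→3: ·
e15 deliver 1→0: 0[back,v=1,w]
e16 deliver 2→0: 0[back,v=2,w]
e17 crash(0): 0[✗back,v=2,w]
e18 recover(0): 0[back,v=2,w]
e19 timeout(2): 2[back,v=3,-]
e20 deliver 1→3: ·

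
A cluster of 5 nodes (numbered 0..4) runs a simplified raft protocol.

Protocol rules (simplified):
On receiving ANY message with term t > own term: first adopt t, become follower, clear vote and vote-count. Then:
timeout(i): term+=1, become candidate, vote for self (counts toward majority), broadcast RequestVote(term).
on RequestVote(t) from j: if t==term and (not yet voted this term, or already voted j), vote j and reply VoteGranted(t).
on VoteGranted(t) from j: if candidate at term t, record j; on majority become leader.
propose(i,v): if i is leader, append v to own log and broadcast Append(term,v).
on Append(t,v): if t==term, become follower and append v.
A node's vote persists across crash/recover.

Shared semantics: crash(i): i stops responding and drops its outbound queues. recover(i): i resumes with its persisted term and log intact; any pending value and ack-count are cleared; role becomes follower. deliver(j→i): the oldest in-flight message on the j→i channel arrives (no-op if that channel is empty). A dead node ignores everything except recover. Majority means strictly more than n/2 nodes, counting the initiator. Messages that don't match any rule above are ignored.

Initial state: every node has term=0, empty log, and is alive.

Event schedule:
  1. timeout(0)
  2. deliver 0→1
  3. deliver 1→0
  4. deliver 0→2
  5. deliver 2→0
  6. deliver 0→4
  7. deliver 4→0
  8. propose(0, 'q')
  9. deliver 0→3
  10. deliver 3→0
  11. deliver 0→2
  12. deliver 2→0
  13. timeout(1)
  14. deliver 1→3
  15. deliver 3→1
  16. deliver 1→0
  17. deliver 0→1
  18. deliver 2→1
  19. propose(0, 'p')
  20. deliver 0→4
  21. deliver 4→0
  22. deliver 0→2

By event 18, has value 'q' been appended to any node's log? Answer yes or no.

step 1 timeout(0): 0={cand,t=1,log=-}
step 2 deliver 0→1: 1={foll,t=1,log=-}
step 3 deliver 1→0: —
step 4 deliver 0→2: 2={foll,t=1,log=-}
step 5 deliver 2→0: 0={lead,t=1,log=-}
step 6 deliver 0→4: 4={foll,t=1,log=-}
step 7 deliver 4→0: —
step 8 propose(0,'q'): 0={lead,t=1,log=q}
step 9 deliver 0→3: 3={foll,t=1,log=-}
step 10 deliver 3→0: —
step 11 deliver 0→2: 2={foll,t=1,log=q}
step 12 deliver 2→0: —
step 13 timeout(1): 1={cand,t=2,log=-}
step 14 deliver 1→3: 3={foll,t=2,log=-}
step 15 deliver 3→1: —
step 16 deliver 1→0: 0={foll,t=2,log=q}
step 17 deliver 0→1: —
step 18 deliver 2→1: —

yes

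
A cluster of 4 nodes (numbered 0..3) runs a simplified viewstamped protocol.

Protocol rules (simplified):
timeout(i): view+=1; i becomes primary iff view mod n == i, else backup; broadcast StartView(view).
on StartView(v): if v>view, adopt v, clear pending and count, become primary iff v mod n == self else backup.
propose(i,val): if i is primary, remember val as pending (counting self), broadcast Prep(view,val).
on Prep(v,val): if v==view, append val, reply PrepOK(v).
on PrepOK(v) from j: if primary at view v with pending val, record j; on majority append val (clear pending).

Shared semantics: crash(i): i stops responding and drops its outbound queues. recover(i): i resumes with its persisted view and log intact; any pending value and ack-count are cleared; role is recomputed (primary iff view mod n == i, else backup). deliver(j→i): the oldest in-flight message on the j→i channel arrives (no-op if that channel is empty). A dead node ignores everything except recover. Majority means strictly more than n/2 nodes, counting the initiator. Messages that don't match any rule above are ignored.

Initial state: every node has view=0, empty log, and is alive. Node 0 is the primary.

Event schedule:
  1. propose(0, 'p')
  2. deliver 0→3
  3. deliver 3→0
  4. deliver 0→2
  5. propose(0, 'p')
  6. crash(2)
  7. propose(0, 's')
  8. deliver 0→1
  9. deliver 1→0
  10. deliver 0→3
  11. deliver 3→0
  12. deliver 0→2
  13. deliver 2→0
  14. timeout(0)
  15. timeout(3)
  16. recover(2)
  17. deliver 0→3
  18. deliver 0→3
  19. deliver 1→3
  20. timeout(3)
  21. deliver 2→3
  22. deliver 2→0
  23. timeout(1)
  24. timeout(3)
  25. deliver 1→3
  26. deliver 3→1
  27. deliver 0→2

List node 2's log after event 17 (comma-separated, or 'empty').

step 1 propose(0,'p'): —
step 2 deliver 0→3: 3={back,v=0,log=p}
step 3 deliver 3→0: —
step 4 deliver 0→2: 2={back,v=0,log=p}
step 5 propose(0,'p'): —
step 6 crash(2): 2={✗back,v=0,log=p}
step 7 propose(0,'s'): —
step 8 deliver 0→1: 1={back,v=0,log=p}
step 9 deliver 1→0: —
step 10 deliver 0→3: 3={back,v=0,log=p,p}
step 11 deliver 3→0: 0={prim,v=0,log=s}
step 12 deliver 0→2: —
step 13 deliver 2→0: —
step 14 timeout(0): 0={back,v=1,log=s}
step 15 timeout(3): 3={back,v=1,log=p,p}
step 16 recover(2): 2={back,v=0,log=p}
step 17 deliver 0→3: —

p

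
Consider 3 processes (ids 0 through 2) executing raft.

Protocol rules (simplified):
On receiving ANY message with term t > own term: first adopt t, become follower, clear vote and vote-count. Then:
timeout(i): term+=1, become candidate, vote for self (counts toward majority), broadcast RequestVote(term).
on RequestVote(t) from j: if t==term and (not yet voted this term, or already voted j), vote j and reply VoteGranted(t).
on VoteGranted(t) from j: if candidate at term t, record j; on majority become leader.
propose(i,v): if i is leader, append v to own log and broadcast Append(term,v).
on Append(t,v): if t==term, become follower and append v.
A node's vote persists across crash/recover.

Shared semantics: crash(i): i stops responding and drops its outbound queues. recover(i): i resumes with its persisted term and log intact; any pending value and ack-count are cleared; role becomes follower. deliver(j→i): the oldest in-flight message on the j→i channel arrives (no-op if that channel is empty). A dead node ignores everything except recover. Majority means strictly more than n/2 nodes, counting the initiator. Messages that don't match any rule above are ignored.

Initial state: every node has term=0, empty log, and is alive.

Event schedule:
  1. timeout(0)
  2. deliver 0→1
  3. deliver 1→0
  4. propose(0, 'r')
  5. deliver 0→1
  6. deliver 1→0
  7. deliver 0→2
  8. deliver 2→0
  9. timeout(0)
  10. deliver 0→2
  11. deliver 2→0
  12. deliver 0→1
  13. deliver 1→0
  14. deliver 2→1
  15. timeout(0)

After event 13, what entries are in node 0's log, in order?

e1 timeout(0): 0[cand,t=1,-]
e2 deliver 0→1: 1[foll,t=1,-]
e3 deliver 1→0: 0[lead,t=1,-]
e4 propose(0,'r'): 0[lead,t=1,r]
e5 deliver 0→1: 1[foll,t=1,r]
e6 deliver 1→0: ·
e7 deliver 0→2: 2[foll,t=1,-]
e8 deliver 2→0: ·
e9 timeout(0): 0[cand,t=2,r]
e10 deliver 0→2: 2[foll,t=1,r]
e11 deliver 2→0: ·
e12 deliver 0→1: 1[foll,t=2,r]
e13 deliver 1→0: 0[lead,t=2,r]

r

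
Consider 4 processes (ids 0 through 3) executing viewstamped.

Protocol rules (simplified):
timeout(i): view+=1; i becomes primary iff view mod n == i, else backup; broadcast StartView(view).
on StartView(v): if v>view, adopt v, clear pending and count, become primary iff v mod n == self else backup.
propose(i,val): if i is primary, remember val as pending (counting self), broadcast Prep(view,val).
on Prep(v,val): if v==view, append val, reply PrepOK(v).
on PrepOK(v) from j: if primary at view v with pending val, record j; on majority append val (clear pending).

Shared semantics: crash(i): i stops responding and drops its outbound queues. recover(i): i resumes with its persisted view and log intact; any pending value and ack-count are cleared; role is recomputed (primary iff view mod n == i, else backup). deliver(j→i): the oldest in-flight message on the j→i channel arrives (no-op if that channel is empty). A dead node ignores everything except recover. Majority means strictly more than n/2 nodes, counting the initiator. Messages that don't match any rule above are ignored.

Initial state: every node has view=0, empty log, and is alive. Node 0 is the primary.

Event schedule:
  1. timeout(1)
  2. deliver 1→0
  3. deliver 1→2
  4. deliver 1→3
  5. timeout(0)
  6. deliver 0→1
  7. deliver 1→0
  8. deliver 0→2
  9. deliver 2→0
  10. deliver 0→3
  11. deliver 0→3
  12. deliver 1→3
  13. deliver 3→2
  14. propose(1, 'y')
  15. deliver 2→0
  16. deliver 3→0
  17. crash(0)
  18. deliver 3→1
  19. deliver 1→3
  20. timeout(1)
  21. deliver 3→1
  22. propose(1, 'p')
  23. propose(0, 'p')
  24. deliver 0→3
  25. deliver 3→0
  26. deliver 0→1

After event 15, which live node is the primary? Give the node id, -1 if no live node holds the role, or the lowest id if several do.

1. timeout(1):  <1:prim v1 ->
2. deliver 1→0:  <0:back v1 ->
3. deliver 1→2:  <2:back v1 ->
4. deliver 1→3:  <3:back v1 ->
5. timeout(0):  <0:back v2 ->
6. deliver 0→1:  <1:back v2 ->
7. deliver 1→0:  nop
8. deliver 0→2:  <2:prim v2 ->
9. deliver 2→0:  nop
10. deliver 0→3:  <3:back v2 ->
11. deliver 0→3:  nop
12. deliver 1→3:  nop
13. deliver 3→2:  nop
14. propose(1,'y'):  nop
15. deliver 2→0:  nop

2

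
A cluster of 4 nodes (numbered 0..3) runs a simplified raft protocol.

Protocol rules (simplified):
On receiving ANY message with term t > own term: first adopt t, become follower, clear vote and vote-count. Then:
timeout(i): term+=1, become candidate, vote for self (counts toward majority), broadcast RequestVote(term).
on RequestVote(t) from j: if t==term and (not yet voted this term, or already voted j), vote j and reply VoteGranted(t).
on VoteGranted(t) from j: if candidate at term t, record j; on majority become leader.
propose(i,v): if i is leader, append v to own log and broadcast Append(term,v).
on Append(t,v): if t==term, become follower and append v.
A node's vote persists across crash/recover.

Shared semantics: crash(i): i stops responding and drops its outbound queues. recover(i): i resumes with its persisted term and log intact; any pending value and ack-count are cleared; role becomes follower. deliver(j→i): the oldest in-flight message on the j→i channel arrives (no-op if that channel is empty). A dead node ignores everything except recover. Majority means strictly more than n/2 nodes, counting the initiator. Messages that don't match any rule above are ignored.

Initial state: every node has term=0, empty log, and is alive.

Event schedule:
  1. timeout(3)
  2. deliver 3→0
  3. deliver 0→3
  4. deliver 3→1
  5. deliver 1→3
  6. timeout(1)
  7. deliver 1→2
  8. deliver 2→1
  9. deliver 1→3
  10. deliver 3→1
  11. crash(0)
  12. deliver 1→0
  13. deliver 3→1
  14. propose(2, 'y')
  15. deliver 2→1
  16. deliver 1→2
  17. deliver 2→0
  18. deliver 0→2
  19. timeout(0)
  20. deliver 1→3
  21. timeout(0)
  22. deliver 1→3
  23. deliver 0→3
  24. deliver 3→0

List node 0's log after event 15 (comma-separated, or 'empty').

empty

1. timeout(3):  <3:cand t1 ->
2. deliver 3→0:  <0:foll t1 ->
3. deliver 0→3:  nop
4. deliver 3→1:  <1:foll t1 ->
5. deliver 1→3:  <3:lead t1 ->
6. timeout(1):  <1:cand t2 ->
7. deliver 1→2:  <2:foll t2 ->
8. deliver 2→1:  nop
9. deliver 1→3:  <3:foll t2 ->
10. deliver 3→1:  <1:lead t2 ->
11. crash(0):  <0:✗foll t1 ->
12. deliver 1→0:  nop
13. deliver 3→1:  nop
14. propose(2,'y'):  nop
15. deliver 2→1:  nop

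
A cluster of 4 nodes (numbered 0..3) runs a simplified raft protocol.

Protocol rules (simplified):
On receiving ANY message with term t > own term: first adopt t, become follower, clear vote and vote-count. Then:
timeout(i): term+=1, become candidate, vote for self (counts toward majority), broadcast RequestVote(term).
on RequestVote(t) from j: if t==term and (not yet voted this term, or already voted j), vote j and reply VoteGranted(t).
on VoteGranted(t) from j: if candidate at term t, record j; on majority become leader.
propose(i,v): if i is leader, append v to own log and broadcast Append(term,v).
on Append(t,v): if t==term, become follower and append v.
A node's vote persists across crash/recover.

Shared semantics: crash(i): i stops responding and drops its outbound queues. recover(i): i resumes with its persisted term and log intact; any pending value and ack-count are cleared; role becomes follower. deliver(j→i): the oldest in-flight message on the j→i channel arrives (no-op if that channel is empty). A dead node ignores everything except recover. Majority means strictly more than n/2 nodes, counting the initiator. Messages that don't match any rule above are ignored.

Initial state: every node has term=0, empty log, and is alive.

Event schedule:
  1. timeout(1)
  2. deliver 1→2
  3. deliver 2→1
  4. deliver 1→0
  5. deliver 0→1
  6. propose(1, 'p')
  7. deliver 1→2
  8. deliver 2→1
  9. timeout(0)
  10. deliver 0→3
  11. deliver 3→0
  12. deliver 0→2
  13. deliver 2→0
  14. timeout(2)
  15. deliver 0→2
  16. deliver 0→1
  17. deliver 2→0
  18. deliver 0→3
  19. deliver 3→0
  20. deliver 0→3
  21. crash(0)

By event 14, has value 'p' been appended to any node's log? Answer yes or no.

yes

1. timeout(1):  <1:cand t1 ->
2. deliver 1→2:  <2:foll t1 ->
3. deliver 2→1:  nop
4. deliver 1→0:  <0:foll t1 ->
5. deliver 0→1:  <1:lead t1 ->
6. propose(1,'p'):  <1:lead t1 p>
7. deliver 1→2:  <2:foll t1 p>
8. deliver 2→1:  nop
9. timeout(0):  <0:cand t2 ->
10. deliver 0→3:  <3:foll t2 ->
11. deliver 3→0:  nop
12. deliver 0→2:  <2:foll t2 p>
13. deliver 2→0:  <0:lead t2 ->
14. timeout(2):  <2:cand t3 p>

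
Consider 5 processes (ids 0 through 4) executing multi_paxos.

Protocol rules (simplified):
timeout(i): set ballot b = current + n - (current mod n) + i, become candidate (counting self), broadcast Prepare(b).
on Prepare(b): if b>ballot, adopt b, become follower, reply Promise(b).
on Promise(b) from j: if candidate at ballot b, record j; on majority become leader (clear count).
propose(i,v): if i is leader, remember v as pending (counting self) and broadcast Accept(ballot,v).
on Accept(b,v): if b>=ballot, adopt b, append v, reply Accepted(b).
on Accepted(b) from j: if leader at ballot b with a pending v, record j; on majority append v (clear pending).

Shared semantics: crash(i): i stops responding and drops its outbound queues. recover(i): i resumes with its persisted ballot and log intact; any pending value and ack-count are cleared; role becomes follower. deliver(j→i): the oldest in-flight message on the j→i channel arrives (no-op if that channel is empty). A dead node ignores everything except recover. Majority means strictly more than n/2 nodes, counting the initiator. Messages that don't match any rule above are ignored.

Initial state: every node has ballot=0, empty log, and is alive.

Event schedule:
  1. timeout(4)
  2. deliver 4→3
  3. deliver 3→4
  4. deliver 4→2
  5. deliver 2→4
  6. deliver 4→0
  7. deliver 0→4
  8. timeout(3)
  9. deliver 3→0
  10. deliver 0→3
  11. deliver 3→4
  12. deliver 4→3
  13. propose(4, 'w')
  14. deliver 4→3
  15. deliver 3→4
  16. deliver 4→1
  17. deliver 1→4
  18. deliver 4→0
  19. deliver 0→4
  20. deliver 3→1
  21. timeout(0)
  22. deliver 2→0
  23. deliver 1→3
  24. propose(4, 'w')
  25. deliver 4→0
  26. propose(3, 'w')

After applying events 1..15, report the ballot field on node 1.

[1] timeout(4) → N4(cand b9 [-])
[2] deliver 4→3 → N3(foll b9 [-])
[3] deliver 3→4 → ∅
[4] deliver 4→2 → N2(foll b9 [-])
[5] deliver 2→4 → N4(lead b9 [-])
[6] deliver 4→0 → N0(foll b9 [-])
[7] deliver 0→4 → ∅
[8] timeout(3) → N3(cand b13 [-])
[9] deliver 3→0 → N0(foll b13 [-])
[10] deliver 0→3 → ∅
[11] deliver 3→4 → N4(foll b13 [-])
[12] deliver 4→3 → N3(lead b13 [-])
[13] propose(4,'w') → ∅
[14] deliver 4→3 → ∅
[15] deliver 3→4 → ∅

0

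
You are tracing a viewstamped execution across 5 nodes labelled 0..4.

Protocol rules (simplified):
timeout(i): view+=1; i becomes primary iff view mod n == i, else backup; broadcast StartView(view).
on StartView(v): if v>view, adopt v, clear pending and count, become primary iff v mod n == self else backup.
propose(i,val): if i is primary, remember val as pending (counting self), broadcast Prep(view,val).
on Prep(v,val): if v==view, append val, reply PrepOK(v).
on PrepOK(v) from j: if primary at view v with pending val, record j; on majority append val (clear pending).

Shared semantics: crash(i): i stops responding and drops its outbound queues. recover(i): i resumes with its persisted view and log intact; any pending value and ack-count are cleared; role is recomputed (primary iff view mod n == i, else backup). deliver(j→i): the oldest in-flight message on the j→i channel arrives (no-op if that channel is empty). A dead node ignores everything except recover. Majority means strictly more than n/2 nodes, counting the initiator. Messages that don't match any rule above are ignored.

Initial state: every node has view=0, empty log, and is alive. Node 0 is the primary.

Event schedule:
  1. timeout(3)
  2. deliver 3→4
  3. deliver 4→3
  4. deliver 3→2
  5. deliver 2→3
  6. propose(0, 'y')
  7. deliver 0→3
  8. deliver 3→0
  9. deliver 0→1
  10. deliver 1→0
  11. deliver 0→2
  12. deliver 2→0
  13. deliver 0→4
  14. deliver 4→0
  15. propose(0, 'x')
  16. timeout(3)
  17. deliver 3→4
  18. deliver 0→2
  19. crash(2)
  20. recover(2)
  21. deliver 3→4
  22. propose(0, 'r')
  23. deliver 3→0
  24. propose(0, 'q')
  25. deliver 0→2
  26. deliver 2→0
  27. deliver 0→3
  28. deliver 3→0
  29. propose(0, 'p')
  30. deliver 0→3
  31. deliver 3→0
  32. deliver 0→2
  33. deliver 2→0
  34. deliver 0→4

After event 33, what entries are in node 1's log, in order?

y

step 1 timeout(3): 3={back,v=1,log=-}
step 2 deliver 3→4: 4={back,v=1,log=-}
step 3 deliver 4→3: —
step 4 deliver 3→2: 2={back,v=1,log=-}
step 5 deliver 2→3: —
step 6 propose(0,'y'): —
step 7 deliver 0→3: —
step 8 deliver 3→0: 0={back,v=1,log=-}
step 9 deliver 0→1: 1={back,v=0,log=y}
step 10 deliver 1→0: —
step 11 deliver 0→2: —
step 12 deliver 2→0: —
step 13 deliver 0→4: —
step 14 deliver 4→0: —
step 15 propose(0,'x'): —
step 16 timeout(3): 3={back,v=2,log=-}
step 17 deliver 3→4: 4={back,v=2,log=-}
step 18 deliver 0→2: —
step 19 crash(2): 2={✗back,v=1,log=-}
step 20 recover(2): 2={back,v=1,log=-}
step 21 deliver 3→4: —
step 22 propose(0,'r'): —
step 23 deliver 3→0: 0={back,v=2,log=-}
step 24 propose(0,'q'): —
step 25 deliver 0→2: —
step 26 deliver 2→0: —
step 27 deliver 0→3: —
step 28 deliver 3→0: —
step 29 propose(0,'p'): —
step 30 deliver 0→3: —
step 31 deliver 3→0: —
step 32 deliver 0→2: —
step 33 deliver 2→0: —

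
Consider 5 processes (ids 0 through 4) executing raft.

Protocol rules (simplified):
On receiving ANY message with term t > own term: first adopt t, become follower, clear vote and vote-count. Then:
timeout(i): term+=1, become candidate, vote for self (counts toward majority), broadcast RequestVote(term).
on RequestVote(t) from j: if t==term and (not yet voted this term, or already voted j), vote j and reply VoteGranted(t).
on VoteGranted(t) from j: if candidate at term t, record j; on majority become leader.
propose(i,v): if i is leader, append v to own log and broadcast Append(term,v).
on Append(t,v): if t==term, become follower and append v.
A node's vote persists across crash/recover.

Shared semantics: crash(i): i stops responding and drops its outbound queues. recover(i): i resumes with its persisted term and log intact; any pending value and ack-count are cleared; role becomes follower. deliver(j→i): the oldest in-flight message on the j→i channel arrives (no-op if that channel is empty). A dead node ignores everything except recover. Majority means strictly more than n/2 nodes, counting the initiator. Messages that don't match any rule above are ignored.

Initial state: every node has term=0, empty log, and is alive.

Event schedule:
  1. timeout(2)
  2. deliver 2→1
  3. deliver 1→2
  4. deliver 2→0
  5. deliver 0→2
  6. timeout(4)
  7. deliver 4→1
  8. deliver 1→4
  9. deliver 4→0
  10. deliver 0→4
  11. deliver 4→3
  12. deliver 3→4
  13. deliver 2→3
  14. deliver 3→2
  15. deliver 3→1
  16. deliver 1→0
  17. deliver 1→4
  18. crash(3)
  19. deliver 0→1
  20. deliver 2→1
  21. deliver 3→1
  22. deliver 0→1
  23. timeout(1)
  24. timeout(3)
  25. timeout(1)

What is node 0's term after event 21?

after 1 — timeout(2): n2:cand/t1/[-]
after 2 — deliver 2→1: n1:foll/t1/[-]
after 3 — deliver 1→2: ·
after 4 — deliver 2→0: n0:foll/t1/[-]
after 5 — deliver 0→2: n2:lead/t1/[-]
after 6 — timeout(4): n4:cand/t1/[-]
after 7 — deliver 4→1: ·
after 8 — deliver 1→4: ·
after 9 — deliver 4→0: ·
after 10 — deliver 0→4: ·
after 11 — deliver 4→3: n3:foll/t1/[-]
after 12 — deliver 3→4: ·
after 13 — deliver 2→3: ·
after 14 — deliver 3→2: ·
after 15 — deliver 3→1: ·
after 16 — deliver 1→0: ·
after 17 — deliver 1→4: ·
after 18 — crash(3): n3:✗foll/t1/[-]
after 19 — deliver 0→1: ·
after 20 — deliver 2→1: ·
after 21 — deliver 3→1: ·

1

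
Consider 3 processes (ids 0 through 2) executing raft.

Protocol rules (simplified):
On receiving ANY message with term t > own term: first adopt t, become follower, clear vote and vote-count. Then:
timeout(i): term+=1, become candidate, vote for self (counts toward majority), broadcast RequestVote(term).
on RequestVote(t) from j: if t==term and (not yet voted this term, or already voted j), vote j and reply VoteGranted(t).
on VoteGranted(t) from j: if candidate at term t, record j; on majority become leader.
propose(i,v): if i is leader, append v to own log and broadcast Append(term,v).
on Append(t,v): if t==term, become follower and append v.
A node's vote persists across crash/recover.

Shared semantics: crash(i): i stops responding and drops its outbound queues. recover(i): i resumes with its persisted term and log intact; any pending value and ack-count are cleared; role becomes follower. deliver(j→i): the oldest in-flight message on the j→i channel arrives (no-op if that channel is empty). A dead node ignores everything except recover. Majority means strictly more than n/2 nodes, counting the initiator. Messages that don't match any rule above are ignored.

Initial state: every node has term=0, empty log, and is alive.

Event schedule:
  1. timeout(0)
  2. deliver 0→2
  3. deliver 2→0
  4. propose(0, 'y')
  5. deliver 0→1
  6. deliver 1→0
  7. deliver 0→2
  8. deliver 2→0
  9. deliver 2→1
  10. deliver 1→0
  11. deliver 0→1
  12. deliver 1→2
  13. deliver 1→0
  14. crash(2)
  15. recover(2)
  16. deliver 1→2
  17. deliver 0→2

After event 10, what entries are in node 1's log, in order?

after 1 — timeout(0): n0:cand/t1/[-]
after 2 — deliver 0→2: n2:foll/t1/[-]
after 3 — deliver 2→0: n0:lead/t1/[-]
after 4 — propose(0,'y'): n0:lead/t1/[y]
after 5 — deliver 0→1: n1:foll/t1/[-]
after 6 — deliver 1→0: ·
after 7 — deliver 0→2: n2:foll/t1/[y]
after 8 — deliver 2→0: ·
after 9 — deliver 2→1: ·
after 10 — deliver 1→0: ·

empty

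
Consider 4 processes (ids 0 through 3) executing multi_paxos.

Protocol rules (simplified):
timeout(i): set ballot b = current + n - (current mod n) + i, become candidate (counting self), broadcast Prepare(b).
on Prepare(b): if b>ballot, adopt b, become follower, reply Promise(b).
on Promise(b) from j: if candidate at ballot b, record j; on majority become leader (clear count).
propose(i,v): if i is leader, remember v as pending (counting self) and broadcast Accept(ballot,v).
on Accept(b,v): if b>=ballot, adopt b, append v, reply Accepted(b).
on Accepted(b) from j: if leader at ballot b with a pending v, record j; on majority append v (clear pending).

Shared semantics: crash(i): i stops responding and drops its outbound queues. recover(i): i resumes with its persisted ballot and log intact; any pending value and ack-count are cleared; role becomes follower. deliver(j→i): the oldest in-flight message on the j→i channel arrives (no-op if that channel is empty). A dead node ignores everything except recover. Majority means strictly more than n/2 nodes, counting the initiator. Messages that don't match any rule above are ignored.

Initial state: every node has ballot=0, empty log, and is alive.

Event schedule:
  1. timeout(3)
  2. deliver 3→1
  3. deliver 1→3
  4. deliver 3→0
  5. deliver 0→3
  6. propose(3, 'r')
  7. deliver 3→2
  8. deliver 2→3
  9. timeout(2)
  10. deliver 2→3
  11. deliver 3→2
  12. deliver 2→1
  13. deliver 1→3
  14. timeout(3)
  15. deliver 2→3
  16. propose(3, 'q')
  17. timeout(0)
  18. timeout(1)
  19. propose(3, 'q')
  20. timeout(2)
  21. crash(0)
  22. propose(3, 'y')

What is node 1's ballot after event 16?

e1 timeout(3): 3[cand,b=7,-]
e2 deliver 3→1: 1[foll,b=7,-]
e3 deliver 1→3: ·
e4 deliver 3→0: 0[foll,b=7,-]
e5 deliver 0→3: 3[lead,b=7,-]
e6 propose(3,'r'): ·
e7 deliver 3→2: 2[foll,b=7,-]
e8 deliver 2→3: ·
e9 timeout(2): 2[cand,b=10,-]
e10 deliver 2→3: 3[foll,b=10,-]
e11 deliver 3→2: ·
e12 deliver 2→1: 1[foll,b=10,-]
e13 deliver 1→3: ·
e14 timeout(3): 3[cand,b=15,-]
e15 deliver 2→3: ·
e16 propose(3,'q'): ·

10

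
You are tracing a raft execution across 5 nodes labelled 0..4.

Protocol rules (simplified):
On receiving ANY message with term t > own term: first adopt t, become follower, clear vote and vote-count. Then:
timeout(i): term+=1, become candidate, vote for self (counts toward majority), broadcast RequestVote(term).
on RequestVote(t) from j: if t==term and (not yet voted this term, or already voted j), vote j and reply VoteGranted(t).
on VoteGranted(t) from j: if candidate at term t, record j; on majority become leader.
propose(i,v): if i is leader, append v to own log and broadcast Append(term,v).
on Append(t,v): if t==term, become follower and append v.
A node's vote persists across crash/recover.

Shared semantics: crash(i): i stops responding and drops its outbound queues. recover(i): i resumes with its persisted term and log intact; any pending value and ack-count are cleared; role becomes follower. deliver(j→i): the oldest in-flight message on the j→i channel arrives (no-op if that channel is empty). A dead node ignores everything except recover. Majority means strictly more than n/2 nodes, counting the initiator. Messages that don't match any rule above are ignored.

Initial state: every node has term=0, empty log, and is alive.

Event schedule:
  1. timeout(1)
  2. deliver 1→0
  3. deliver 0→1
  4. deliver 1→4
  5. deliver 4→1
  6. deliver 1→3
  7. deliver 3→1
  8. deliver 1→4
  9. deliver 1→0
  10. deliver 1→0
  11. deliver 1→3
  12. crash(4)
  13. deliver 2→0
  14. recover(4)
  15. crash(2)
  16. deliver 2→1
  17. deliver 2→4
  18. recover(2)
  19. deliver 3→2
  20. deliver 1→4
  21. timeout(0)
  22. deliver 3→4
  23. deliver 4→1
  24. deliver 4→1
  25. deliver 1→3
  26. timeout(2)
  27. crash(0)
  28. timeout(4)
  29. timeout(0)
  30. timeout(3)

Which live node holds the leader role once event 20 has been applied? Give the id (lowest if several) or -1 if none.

1

e1 timeout(1): 1[cand,t=1,-]
e2 deliver 1→0: 0[foll,t=1,-]
e3 deliver 0→1: ·
e4 deliver 1→4: 4[foll,t=1,-]
e5 deliver 4→1: 1[lead,t=1,-]
e6 deliver 1→3: 3[foll,t=1,-]
e7 deliver 3→1: ·
e8 deliver 1→4: ·
e9 deliver 1→0: ·
e10 deliver 1→0: ·
e11 deliver 1→3: ·
e12 crash(4): 4[✗foll,t=1,-]
e13 deliver 2→0: ·
e14 recover(4): 4[foll,t=1,-]
e15 crash(2): 2[✗foll,t=0,-]
e16 deliver 2→1: ·
e17 deliver 2→4: ·
e18 recover(2): 2[foll,t=0,-]
e19 deliver 3→2: ·
e20 deliver 1→4: ·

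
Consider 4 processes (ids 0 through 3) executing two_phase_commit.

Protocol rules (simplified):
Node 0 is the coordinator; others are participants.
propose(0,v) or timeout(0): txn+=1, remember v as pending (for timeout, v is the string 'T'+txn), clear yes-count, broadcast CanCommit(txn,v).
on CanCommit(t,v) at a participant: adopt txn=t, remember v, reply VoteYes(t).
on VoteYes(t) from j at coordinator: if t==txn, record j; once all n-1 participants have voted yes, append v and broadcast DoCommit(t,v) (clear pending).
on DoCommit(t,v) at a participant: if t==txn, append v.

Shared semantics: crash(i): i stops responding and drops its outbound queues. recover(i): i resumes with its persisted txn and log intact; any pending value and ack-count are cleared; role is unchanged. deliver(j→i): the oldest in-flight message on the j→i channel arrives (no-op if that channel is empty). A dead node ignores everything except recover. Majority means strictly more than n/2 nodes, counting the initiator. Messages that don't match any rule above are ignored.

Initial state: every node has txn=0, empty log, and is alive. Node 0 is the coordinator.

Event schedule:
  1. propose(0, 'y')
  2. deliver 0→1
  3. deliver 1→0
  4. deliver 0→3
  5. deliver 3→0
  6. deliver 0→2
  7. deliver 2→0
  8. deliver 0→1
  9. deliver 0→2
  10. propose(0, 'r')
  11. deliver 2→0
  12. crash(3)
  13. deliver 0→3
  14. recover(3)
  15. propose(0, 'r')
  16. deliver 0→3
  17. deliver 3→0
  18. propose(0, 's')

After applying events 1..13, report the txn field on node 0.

2

e1 propose(0,'y'): 0[coor,t=1,-]
e2 deliver 0→1: 1[part,t=1,-]
e3 deliver 1→0: ·
e4 deliver 0→3: 3[part,t=1,-]
e5 deliver 3→0: ·
e6 deliver 0→2: 2[part,t=1,-]
e7 deliver 2→0: 0[coor,t=1,y]
e8 deliver 0→1: 1[part,t=1,y]
e9 deliver 0→2: 2[part,t=1,y]
e10 propose(0,'r'): 0[coor,t=2,y]
e11 deliver 2→0: ·
e12 crash(3): 3[✗part,t=1,-]
e13 deliver 0→3: ·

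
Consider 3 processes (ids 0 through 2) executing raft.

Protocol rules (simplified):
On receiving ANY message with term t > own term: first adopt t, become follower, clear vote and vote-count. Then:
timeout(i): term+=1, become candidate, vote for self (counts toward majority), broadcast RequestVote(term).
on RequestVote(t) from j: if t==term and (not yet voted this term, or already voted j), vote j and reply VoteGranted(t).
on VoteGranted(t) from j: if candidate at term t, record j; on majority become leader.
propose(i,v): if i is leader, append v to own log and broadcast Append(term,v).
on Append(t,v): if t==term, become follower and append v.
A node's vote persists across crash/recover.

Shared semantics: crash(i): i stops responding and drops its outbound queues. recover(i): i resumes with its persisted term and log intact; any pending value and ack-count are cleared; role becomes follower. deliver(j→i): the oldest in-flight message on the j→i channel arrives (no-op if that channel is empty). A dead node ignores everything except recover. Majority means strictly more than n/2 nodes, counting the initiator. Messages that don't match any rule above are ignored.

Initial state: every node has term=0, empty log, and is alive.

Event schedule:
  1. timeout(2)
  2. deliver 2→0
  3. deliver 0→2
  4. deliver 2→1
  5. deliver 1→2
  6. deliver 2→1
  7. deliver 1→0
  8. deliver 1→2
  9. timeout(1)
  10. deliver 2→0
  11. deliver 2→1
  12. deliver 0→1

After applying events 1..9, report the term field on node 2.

1

e1 timeout(2): 2[cand,t=1,-]
e2 deliver 2→0: 0[foll,t=1,-]
e3 deliver 0→2: 2[lead,t=1,-]
e4 deliver 2→1: 1[foll,t=1,-]
e5 deliver 1→2: ·
e6 deliver 2→1: ·
e7 deliver 1→0: ·
e8 deliver 1→2: ·
e9 timeout(1): 1[cand,t=2,-]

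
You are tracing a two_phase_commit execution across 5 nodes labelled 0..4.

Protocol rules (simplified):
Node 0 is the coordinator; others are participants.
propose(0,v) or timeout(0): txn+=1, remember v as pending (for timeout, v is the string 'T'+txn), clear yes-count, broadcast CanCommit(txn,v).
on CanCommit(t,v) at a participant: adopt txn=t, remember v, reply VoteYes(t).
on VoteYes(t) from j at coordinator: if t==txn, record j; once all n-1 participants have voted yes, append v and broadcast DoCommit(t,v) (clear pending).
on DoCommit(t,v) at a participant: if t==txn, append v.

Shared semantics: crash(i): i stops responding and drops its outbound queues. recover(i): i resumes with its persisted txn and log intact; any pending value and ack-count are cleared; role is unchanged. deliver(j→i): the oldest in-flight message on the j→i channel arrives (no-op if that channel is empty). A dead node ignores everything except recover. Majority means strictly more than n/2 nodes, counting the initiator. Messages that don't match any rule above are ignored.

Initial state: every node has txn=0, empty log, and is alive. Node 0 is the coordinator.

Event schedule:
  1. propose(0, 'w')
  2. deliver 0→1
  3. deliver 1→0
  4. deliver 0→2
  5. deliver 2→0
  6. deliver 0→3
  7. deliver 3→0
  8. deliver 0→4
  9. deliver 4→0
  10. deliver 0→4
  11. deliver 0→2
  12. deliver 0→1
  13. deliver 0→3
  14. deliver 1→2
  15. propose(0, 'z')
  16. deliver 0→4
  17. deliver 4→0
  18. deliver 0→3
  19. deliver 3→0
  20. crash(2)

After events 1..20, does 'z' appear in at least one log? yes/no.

step 1 propose(0,'w'): 0={coor,t=1,log=-}
step 2 deliver 0→1: 1={part,t=1,log=-}
step 3 deliver 1→0: —
step 4 deliver 0→2: 2={part,t=1,log=-}
step 5 deliver 2→0: —
step 6 deliver 0→3: 3={part,t=1,log=-}
step 7 deliver 3→0: —
step 8 deliver 0→4: 4={part,t=1,log=-}
step 9 deliver 4→0: 0={coor,t=1,log=w}
step 10 deliver 0→4: 4={part,t=1,log=w}
step 11 deliver 0→2: 2={part,t=1,log=w}
step 12 deliver 0→1: 1={part,t=1,log=w}
step 13 deliver 0→3: 3={part,t=1,log=w}
step 14 deliver 1→2: —
step 15 propose(0,'z'): 0={coor,t=2,log=w}
step 16 deliver 0→4: 4={part,t=2,log=w}
step 17 deliver 4→0: —
step 18 deliver 0→3: 3={part,t=2,log=w}
step 19 deliver 3→0: —
step 20 crash(2): 2={✗part,t=1,log=w}

no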